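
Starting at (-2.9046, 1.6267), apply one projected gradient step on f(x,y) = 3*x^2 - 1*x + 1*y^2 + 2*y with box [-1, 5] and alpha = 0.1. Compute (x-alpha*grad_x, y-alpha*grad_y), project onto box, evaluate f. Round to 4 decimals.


Step 1: Compute gradient at (-2.9046, 1.6267).
grad_x = 2*3*-2.9046 - 1 = -18.4276
grad_y = 2*1*1.6267 + 2 = 5.2534
Step 2: Gradient step.
x_raw = -2.9046 - 0.1*-18.4276 = -1.0618
y_raw = 1.6267 - 0.1*5.2534 = 1.1014
Step 3: Project onto [-1, 5].
x_proj = clip(-1.0618) = -1.0
y_proj = clip(1.1014) = 1.1014
Step 4: Evaluate f.
f(-1.0, 1.1014) = 7.4157


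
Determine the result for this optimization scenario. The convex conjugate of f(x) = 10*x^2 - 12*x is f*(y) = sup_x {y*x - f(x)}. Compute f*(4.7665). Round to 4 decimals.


f*(y) = sup_x {y*x - a*x^2 - b*x} = sup_x {(y-b)*x - a*x^2}
FOC: (y - b) - 2a*x = 0 => x* = (y - b)/(2a)
x* = (4.7665 + 12)/(2*10) = 0.8383
f*(4.7665) = (y-b)^2/(4a) = (4.7665 + 12)^2/(4*10)
= 281.1155/40 = 7.0279


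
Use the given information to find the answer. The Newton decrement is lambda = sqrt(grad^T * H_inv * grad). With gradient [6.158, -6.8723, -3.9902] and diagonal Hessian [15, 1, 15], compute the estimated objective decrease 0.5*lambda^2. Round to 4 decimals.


Step 1: H is diagonal, so H^(-1) * g = [0.4105, -6.8723, -0.266].
Step 2: g^T H^(-1) g = sum_i g_i^2 / H_ii
  = (6.158)^2/15 + (-6.8723)^2/1 + (-3.9902)^2/15
  = 2.5281 + 47.2285 + 1.0614 = 50.818
Step 3: Objective decrease = 0.5 * g^T H^(-1) g = 25.409


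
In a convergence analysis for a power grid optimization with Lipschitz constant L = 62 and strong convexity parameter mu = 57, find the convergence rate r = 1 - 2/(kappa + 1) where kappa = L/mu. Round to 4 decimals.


Step 1: Compute the condition number.
kappa = L/mu = 62/57 = 1.0877
Step 2: Compute the convergence rate.
r = 1 - 2/(kappa + 1) = 1 - 2*mu/(L + mu) = (L - mu)/(L + mu) = 5/119 = 0.042


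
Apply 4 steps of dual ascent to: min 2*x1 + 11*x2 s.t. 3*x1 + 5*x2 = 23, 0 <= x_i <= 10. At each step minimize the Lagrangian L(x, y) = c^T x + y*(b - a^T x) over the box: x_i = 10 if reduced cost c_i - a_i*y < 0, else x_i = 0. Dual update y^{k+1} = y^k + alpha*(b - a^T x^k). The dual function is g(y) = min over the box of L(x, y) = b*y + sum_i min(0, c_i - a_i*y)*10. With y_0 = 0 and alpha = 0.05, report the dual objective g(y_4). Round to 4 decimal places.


Dual ascent for LP: min 2*x1 + 11*x2, 3*x1 + 5*x2 = 23, 0 <= x_i <= 10
Step 1: y^k = 0.0, reduced costs: (2.0, 11.0)
  x^k = (0.0, 0.0), subgradient = b - a^T x = 23.0
  y^{k+1} = 0.0 + 0.05*23.0 = 1.15
Step 2: y^k = 1.15, reduced costs: (-1.45, 5.25)
  x^k = (10.0, 0.0), subgradient = b - a^T x = -7.0
  y^{k+1} = 1.15 + 0.05*-7.0 = 0.8
Step 3: y^k = 0.8, reduced costs: (-0.4, 7.0)
  x^k = (10.0, 0.0), subgradient = b - a^T x = -7.0
  y^{k+1} = 0.8 + 0.05*-7.0 = 0.45
Step 4: y^k = 0.45, reduced costs: (0.65, 8.75)
  x^k = (0.0, 0.0), subgradient = b - a^T x = 23.0
  y^{k+1} = 0.45 + 0.05*23.0 = 1.6
Dual objective at y_4 = 1.6: reduced costs (-2.8, 3.0), box minimizer x = (10.0, 0.0)
g(y_4) = b*y + (c1 - a1*y)*x1 + (c2 - a2*y)*x2 = 23*1.6 + (-2.8)*10.0 + 3.0*0.0 = 36.8 - 28.0 + 0.0 = 8.8


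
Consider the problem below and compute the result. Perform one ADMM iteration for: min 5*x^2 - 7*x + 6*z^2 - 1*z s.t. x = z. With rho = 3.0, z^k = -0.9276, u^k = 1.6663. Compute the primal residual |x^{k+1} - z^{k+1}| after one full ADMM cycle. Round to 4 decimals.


ADMM iteration with rho = 3.0, z^k = -0.9276, u^k = 1.6663
Step 1: x-update.
Minimize 5*x^2 - 7*x + (3.0/2)*(x + 0.9276 + 1.6663)^2
FOC: (2*5 + 3.0)*x = 7 + 3.0*(-0.9276 - 1.6663)
x^{k+1} = -0.0601
Step 2: z-update.
Minimize 6*z^2 - 1*z + (3.0/2)*(-0.0601 - z + 1.6663)^2
FOC: (2*6 + 3.0)*z = 1 + 3.0*(-0.0601 + 1.6663)
z^{k+1} = 0.3879
Step 3: u-update.
u^{k+1} = 1.6663 - 0.0601 - 0.3879 = 1.2183
Step 4: Primal residual = |-0.0601 - 0.3879| = 0.448


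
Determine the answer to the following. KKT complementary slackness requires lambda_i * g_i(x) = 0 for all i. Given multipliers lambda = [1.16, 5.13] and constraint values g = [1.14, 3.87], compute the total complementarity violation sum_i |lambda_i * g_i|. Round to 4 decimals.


KKT complementary slackness check:
lambda_1 * g_1 = 1.16 * 1.14 = 1.3224
lambda_2 * g_2 = 5.13 * 3.87 = 19.8531
Total violation = 1.3224 + 19.8531 = 21.1755


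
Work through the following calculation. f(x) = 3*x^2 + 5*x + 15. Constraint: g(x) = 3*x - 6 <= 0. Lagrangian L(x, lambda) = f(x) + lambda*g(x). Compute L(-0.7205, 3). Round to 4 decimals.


Step 1: Evaluate f(x).
f(-0.7205) = 3*(-0.7205)^2 + 5*(-0.7205) + 15 = 12.9549
Step 2: Evaluate g(x).
g(-0.7205) = 3*-0.7205 - 6 = -8.1615
Step 3: Compute Lagrangian.
L = 12.9549 + 3*-8.1615 = -11.5296


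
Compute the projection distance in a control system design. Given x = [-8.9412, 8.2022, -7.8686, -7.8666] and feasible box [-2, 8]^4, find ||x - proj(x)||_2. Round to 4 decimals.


Project each component onto [-2, 8].
clip(-8.9412) = -2.0, clip(8.2022) = 8.0, clip(-7.8686) = -2.0, clip(-7.8666) = -2.0
Projection = [-2.0, 8.0, -2.0, -2.0]
Squared diffs: [48.1803, 0.0409, 34.4405, 34.417]
Distance = sqrt(117.0787) = 10.8203


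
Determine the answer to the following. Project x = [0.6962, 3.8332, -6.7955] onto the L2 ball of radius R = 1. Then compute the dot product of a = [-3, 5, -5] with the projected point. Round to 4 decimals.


Step 1: Compute ||x|| (intermediates to 6 decimals).
||x|| = sqrt(0.6962^2 + 3.8332^2 + (-6.7955)^2) = 7.833067
Step 2: Project.
Since ||x|| > R, scale = R/||x|| = 1/7.833067 = 0.127664, proj(x) = scale * x
proj(x) = [0.08888, 0.489362, -0.867541]
Step 3: Dot product.
a^T * proj(x) = -3*0.08888 + 5*0.489362 - 5*(-0.867541) = 6.5179


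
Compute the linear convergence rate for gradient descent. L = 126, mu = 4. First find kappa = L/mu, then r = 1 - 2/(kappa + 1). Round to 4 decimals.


Step 1: Compute the condition number.
kappa = L/mu = 126/4 = 31.5
Step 2: Compute the convergence rate.
r = 1 - 2/(kappa + 1) = 1 - 2*mu/(L + mu) = (L - mu)/(L + mu) = 122/130 = 0.9385


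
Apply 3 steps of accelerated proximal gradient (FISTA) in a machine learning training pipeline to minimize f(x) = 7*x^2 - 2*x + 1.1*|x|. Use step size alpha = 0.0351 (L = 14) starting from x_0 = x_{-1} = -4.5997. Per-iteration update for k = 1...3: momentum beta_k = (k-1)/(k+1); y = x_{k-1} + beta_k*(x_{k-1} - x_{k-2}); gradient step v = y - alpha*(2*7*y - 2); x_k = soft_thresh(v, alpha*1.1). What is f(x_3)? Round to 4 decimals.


FISTA on f(x) = 7*x^2 - 2*x + 1.1*|x|
L = 14, alpha = 0.0351
Iteration 1: beta = 0.0, y = -4.5997 + 0.0*(-4.5997 + 4.5997) = -4.5997
  grad(y) = -66.3958, v = y - alpha*grad = -2.2692
  prox(v) = soft_thresh(-2.2692, 0.0386) = -2.2306
Iteration 2: beta = 0.3333, y = -2.2306 + 0.3333*(-2.2306 + 4.5997) = -1.4409
  grad(y) = -22.1726, v = y - alpha*grad = -0.6626
  prox(v) = soft_thresh(-0.6626, 0.0386) = -0.624
Iteration 3: beta = 0.5, y = -0.624 + 0.5*(-0.624 + 2.2306) = 0.1793
  grad(y) = 0.5096, v = y - alpha*grad = 0.1614
  prox(v) = soft_thresh(0.1614, 0.0386) = 0.1228
f(x_3) = 7*0.1228^2 - 2*0.1228 + 1.1*|0.1228| = -0.005


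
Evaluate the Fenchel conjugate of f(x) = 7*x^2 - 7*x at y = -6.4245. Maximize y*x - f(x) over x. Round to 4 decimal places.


f*(y) = sup_x {y*x - a*x^2 - b*x} = sup_x {(y-b)*x - a*x^2}
FOC: (y - b) - 2a*x = 0 => x* = (y - b)/(2a)
x* = (-6.4245 + 7)/(2*7) = 0.0411
f*(-6.4245) = (y-b)^2/(4a) = (-6.4245 + 7)^2/(4*7)
= 0.3312/28 = 0.0118


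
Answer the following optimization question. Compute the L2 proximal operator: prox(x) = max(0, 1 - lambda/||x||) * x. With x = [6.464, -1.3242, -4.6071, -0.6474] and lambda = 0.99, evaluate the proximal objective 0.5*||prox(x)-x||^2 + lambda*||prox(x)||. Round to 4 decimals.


Step 1: Compute ||x||.
||x|| = 8.0735
Step 2: Compute scaling factor.
scale = max(0, 1 - 0.99/8.0735) = 0.8774
Step 3: prox(x) = [5.6714, -1.1618, -4.0422, -0.568]
||prox(x)|| = 7.0835
Step 4: Proximal objective.
0.5*||prox-x||^2 = 0.4901
lambda*||prox|| = 7.0127
Total = 7.5027


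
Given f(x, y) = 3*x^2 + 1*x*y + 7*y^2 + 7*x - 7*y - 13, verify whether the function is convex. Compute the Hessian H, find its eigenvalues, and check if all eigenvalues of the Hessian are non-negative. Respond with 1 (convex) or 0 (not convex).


The Hessian of f(x,y) = 3*x^2 + 1*x*y + 7*y^2 + 7*x - 7*y - 13 is:
H = [[6, 1], [1, 14]]
Trace = 6 + 14 = 20
Determinant = 6*14 - (1)^2 = 83
Discriminant = (20)^2 - 4*83 = 68.0
Eigenvalues: lambda_1 = 5.8769, lambda_2 = 14.1231
The function is convex.

1


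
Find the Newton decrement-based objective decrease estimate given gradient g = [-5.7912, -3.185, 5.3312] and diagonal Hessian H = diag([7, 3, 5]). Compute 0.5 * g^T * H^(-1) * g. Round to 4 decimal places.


Step 1: H is diagonal, so H^(-1) * g = [-0.8273, -1.0617, 1.0662].
Step 2: g^T H^(-1) g = sum_i g_i^2 / H_ii
  = (-5.7912)^2/7 + (-3.185)^2/3 + (5.3312)^2/5
  = 4.7911 + 3.3814 + 5.6843 = 13.8569
Step 3: Objective decrease = 0.5 * g^T H^(-1) g = 6.9284


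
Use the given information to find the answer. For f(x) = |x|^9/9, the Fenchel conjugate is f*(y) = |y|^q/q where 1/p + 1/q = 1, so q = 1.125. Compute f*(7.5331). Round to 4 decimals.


The conjugate exponent q satisfies 1/p + 1/q = 1.
p = 9, so q = 9/(9 - 1) = 1.125
|y|^q = 7.5331^1.125 = 9.6961
f*(7.5331) = 9.6961 / 1.125 = 8.6187


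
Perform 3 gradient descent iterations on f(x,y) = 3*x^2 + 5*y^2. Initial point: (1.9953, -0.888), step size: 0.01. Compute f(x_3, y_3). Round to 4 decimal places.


Gradient descent on f(x,y) = 3*x^2 + 5*y^2.
Starting point: (1.9953, -0.888), alpha = 0.01
Step 1: grad_x = 2*3*1.9953 = 11.9718, grad_y = 2*5*-0.888 = -8.88
  x_1 = 1.9953 - 0.01*11.9718 = 1.8756
  y_1 = -0.888 - 0.01*-8.88 = -0.7992
Step 2: grad_x = 2*3*1.8756 = 11.2535, grad_y = 2*5*-0.7992 = -7.992
  x_2 = 1.8756 - 0.01*11.2535 = 1.763
  y_2 = -0.7992 - 0.01*-7.992 = -0.7193
Step 3: grad_x = 2*3*1.763 = 10.5783, grad_y = 2*5*-0.7193 = -7.1928
  x_3 = 1.763 - 0.01*10.5783 = 1.6573
  y_3 = -0.7193 - 0.01*-7.1928 = -0.6474
f(1.6573, -0.6474) = 3*1.6573^2 + 5*(-0.6474)^2 = 10.3349


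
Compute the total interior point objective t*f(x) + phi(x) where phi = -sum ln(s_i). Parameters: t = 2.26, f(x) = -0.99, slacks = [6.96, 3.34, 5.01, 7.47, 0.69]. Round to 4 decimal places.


Step 1: Compute log-barrier.
ln values: [1.9402, 1.206, 1.6114, 2.0109, -0.3711]
phi = -(1.9402 + 1.206 + 1.6114 + 2.0109 - 0.3711) = -6.3974
Step 2: Compute augmented objective.
t*f(x) = 2.26*-0.99 = -2.2374
Total = -2.2374 - 6.3974 = -8.6348


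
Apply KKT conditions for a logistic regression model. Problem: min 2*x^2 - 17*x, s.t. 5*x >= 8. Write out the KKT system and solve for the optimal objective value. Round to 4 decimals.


Step 1: Try lambda = 0 (constraint inactive).
Stationarity: 2*2*x - 17 = 0
x* = 17/(2*2) = 4.25
Check constraint: 5*4.25 = 21.25 >= 8 -- satisfied.
Step 2: Compute optimal value.
f(x*) = 2*4.25^2 - 17*4.25 = -36.125


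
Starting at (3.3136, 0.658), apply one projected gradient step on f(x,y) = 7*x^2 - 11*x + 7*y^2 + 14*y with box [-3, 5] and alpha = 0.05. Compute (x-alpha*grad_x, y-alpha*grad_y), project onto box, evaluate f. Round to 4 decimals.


Step 1: Compute gradient at (3.3136, 0.658).
grad_x = 2*7*3.3136 - 11 = 35.3904
grad_y = 2*7*0.658 + 14 = 23.212
Step 2: Gradient step.
x_raw = 3.3136 - 0.05*35.3904 = 1.5441
y_raw = 0.658 - 0.05*23.212 = -0.5026
Step 3: Project onto [-3, 5].
x_proj = clip(1.5441) = 1.5441
y_proj = clip(-0.5026) = -0.5026
Step 4: Evaluate f.
f(1.5441, -0.5026) = -5.5638


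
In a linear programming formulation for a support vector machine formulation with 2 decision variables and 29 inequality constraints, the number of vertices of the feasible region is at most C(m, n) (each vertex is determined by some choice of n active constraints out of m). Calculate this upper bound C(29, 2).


Each vertex corresponds to some choice of n active constraints out of m, so the number of vertices is at most C(m, n) = m! / (n!(m-n)!).
m = 29, n = 2
Numerator: 29 * 28
Denominator: 2! = 2
C(29, 2) = 406


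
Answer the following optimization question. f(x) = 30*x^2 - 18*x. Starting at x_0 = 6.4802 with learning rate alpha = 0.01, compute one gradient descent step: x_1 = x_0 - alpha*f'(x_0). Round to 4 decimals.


We compute the gradient at x_0 and apply the update.
f'(x) = 60*x - 18
f'(6.4802) = 60*6.4802 - 18 = 370.812
x_1 = 6.4802 - 0.01*370.812 = 2.7721


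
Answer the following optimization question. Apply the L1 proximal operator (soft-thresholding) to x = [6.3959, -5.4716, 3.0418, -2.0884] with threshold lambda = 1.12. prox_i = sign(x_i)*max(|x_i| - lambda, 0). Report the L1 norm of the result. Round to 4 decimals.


Soft-thresholding with lambda = 1.12:
prox(6.3959) = sign(6.3959)*max(|6.3959| - 1.12, 0) = 5.2759
prox(-5.4716) = sign(-5.4716)*max(|-5.4716| - 1.12, 0) = -4.3516
prox(3.0418) = sign(3.0418)*max(|3.0418| - 1.12, 0) = 1.9218
prox(-2.0884) = sign(-2.0884)*max(|-2.0884| - 1.12, 0) = -0.9684
prox(x) = [5.2759, -4.3516, 1.9218, -0.9684]
||prox(x)||_1 = 5.2759 + 4.3516 + 1.9218 + 0.9684 = 12.5177


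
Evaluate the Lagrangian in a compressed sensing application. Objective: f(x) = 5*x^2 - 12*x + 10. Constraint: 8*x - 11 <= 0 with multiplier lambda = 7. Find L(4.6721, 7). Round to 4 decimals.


Step 1: Evaluate f(x).
f(4.6721) = 5*4.6721^2 - 12*4.6721 + 10 = 63.0774
Step 2: Evaluate g(x).
g(4.6721) = 8*4.6721 - 11 = 26.3768
Step 3: Compute Lagrangian.
L = 63.0774 + 7*26.3768 = 247.715


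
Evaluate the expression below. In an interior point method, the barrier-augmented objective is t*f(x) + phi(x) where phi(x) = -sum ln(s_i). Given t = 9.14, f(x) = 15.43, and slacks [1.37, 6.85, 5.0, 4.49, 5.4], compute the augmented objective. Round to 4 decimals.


Step 1: Compute log-barrier.
ln values: [0.3148, 1.9242, 1.6094, 1.5019, 1.6864]
phi = -(0.3148 + 1.9242 + 1.6094 + 1.5019 + 1.6864) = -7.0367
Step 2: Compute augmented objective.
t*f(x) = 9.14*15.43 = 141.0302
Total = 141.0302 - 7.0367 = 133.9935


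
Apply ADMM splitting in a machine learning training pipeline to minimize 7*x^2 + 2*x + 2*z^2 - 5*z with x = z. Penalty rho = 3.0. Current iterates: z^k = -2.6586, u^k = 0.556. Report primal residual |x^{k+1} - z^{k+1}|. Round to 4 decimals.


ADMM iteration with rho = 3.0, z^k = -2.6586, u^k = 0.556
Step 1: x-update.
Minimize 7*x^2 + 2*x + (3.0/2)*(x + 2.6586 + 0.556)^2
FOC: (2*7 + 3.0)*x = -2 + 3.0*(-2.6586 - 0.556)
x^{k+1} = -0.6849
Step 2: z-update.
Minimize 2*z^2 - 5*z + (3.0/2)*(-0.6849 - z + 0.556)^2
FOC: (2*2 + 3.0)*z = 5 + 3.0*(-0.6849 + 0.556)
z^{k+1} = 0.659
Step 3: u-update.
u^{k+1} = 0.556 - 0.6849 - 0.659 = -0.788
Step 4: Primal residual = |-0.6849 - 0.659| = 1.344


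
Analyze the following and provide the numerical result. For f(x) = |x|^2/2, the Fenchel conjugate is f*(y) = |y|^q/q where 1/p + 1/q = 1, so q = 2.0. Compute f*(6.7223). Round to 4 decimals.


The conjugate exponent q satisfies 1/p + 1/q = 1.
p = 2, so q = 2/(2 - 1) = 2.0
|y|^q = 6.7223^2.0 = 45.1893
f*(6.7223) = 45.1893 / 2.0 = 22.5947


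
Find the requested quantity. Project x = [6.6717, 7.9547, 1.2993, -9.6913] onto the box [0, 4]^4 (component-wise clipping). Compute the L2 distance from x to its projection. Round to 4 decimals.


Project each component onto [0, 4].
clip(6.6717) = 4.0, clip(7.9547) = 4.0, clip(1.2993) = 1.2993, clip(-9.6913) = 0.0
Projection = [4.0, 4.0, 1.2993, 0.0]
Squared diffs: [7.138, 15.6397, 0.0, 93.9213]
Distance = sqrt(116.699) = 10.8027


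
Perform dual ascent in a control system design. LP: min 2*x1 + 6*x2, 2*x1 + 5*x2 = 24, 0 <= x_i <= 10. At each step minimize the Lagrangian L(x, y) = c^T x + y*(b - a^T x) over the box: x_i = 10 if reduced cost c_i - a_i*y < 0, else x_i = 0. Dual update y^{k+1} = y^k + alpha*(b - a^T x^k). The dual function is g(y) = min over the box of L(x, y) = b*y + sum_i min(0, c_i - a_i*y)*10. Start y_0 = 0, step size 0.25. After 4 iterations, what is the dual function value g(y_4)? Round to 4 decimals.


Dual ascent for LP: min 2*x1 + 6*x2, 2*x1 + 5*x2 = 24, 0 <= x_i <= 10
Step 1: y^k = 0.0, reduced costs: (2.0, 6.0)
  x^k = (0.0, 0.0), subgradient = b - a^T x = 24.0
  y^{k+1} = 0.0 + 0.25*24.0 = 6.0
Step 2: y^k = 6.0, reduced costs: (-10.0, -24.0)
  x^k = (10.0, 10.0), subgradient = b - a^T x = -46.0
  y^{k+1} = 6.0 + 0.25*-46.0 = -5.5
Step 3: y^k = -5.5, reduced costs: (13.0, 33.5)
  x^k = (0.0, 0.0), subgradient = b - a^T x = 24.0
  y^{k+1} = -5.5 + 0.25*24.0 = 0.5
Step 4: y^k = 0.5, reduced costs: (1.0, 3.5)
  x^k = (0.0, 0.0), subgradient = b - a^T x = 24.0
  y^{k+1} = 0.5 + 0.25*24.0 = 6.5
Dual objective at y_4 = 6.5: reduced costs (-11.0, -26.5), box minimizer x = (10.0, 10.0)
g(y_4) = b*y + (c1 - a1*y)*x1 + (c2 - a2*y)*x2 = 24*6.5 + (-11.0)*10.0 + (-26.5)*10.0 = 156.0 - 110.0 - 265.0 = -219.0


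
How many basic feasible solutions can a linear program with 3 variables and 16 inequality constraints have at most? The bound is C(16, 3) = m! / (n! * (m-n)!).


Each vertex corresponds to some choice of n active constraints out of m, so the number of vertices is at most C(m, n) = m! / (n!(m-n)!).
m = 16, n = 3
Numerator: 16 * 15 * 14
Denominator: 3! = 6
C(16, 3) = 560


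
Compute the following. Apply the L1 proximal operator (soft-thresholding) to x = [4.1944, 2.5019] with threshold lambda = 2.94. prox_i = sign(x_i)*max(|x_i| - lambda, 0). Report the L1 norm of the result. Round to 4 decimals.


Soft-thresholding with lambda = 2.94:
prox(4.1944) = sign(4.1944)*max(|4.1944| - 2.94, 0) = 1.2544
prox(2.5019) = sign(2.5019)*max(|2.5019| - 2.94, 0) = 0.0
prox(x) = [1.2544, 0.0]
||prox(x)||_1 = 1.2544 + 0.0 = 1.2544


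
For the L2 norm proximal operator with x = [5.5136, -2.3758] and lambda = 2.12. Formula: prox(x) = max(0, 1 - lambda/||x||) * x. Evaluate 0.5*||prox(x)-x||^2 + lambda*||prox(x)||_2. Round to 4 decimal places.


Step 1: Compute ||x||.
||x|| = 6.0037
Step 2: Compute scaling factor.
scale = max(0, 1 - 2.12/6.0037) = 0.6469
Step 3: prox(x) = [3.5667, -1.5369]
||prox(x)|| = 3.8837
Step 4: Proximal objective.
0.5*||prox-x||^2 = 2.2472
lambda*||prox|| = 8.2334
Total = 10.4806


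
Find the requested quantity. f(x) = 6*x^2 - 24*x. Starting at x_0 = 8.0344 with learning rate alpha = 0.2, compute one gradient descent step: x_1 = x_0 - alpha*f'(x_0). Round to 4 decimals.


We compute the gradient at x_0 and apply the update.
f'(x) = 12*x - 24
f'(8.0344) = 12*8.0344 - 24 = 72.4128
x_1 = 8.0344 - 0.2*72.4128 = -6.4482


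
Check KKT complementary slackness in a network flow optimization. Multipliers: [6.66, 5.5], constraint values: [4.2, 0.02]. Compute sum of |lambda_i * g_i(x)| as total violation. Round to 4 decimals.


KKT complementary slackness check:
lambda_1 * g_1 = 6.66 * 4.2 = 27.972
lambda_2 * g_2 = 5.5 * 0.02 = 0.11
Total violation = 27.972 + 0.11 = 28.082


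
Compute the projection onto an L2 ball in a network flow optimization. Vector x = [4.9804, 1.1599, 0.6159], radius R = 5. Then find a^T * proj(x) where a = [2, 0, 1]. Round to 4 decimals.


Step 1: Compute ||x|| (intermediates to 6 decimals).
||x|| = sqrt(4.9804^2 + 1.1599^2 + 0.6159^2) = 5.150639
Step 2: Project.
Since ||x|| > R, scale = R/||x|| = 5/5.150639 = 0.970753, proj(x) = scale * x
proj(x) = [4.834738, 1.125976, 0.597887]
Step 3: Dot product.
a^T * proj(x) = 2*4.834738 + 0*1.125976 + 1*0.597887 = 10.2674


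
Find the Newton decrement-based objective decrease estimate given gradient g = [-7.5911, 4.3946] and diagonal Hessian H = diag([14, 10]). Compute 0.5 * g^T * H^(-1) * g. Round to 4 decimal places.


Step 1: H is diagonal, so H^(-1) * g = [-0.5422, 0.4395].
Step 2: g^T H^(-1) g = sum_i g_i^2 / H_ii
  = (-7.5911)^2/14 + (4.3946)^2/10
  = 4.1161 + 1.9313 = 6.0473
Step 3: Objective decrease = 0.5 * g^T H^(-1) g = 3.0237


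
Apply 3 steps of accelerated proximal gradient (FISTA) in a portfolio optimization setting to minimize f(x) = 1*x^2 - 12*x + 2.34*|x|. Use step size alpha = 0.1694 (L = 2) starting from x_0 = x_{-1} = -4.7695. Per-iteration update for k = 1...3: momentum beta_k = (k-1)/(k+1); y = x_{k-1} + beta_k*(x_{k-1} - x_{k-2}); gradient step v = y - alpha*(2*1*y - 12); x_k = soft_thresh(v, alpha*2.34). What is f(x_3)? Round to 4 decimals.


FISTA on f(x) = 1*x^2 - 12*x + 2.34*|x|
L = 2, alpha = 0.1694
Iteration 1: beta = 0.0, y = -4.7695 + 0.0*(-4.7695 + 4.7695) = -4.7695
  grad(y) = -21.539, v = y - alpha*grad = -1.1208
  prox(v) = soft_thresh(-1.1208, 0.3964) = -0.7244
Iteration 2: beta = 0.3333, y = -0.7244 + 0.3333*(-0.7244 + 4.7695) = 0.624
  grad(y) = -10.7521, v = y - alpha*grad = 2.4454
  prox(v) = soft_thresh(2.4454, 0.3964) = 2.049
Iteration 3: beta = 0.5, y = 2.049 + 0.5*(2.049 + 0.7244) = 3.4357
  grad(y) = -5.1287, v = y - alpha*grad = 4.3045
  prox(v) = soft_thresh(4.3045, 0.3964) = 3.9081
f(x_3) = 1*3.9081^2 - 12*3.9081 + 2.34*|3.9081| = -22.4789


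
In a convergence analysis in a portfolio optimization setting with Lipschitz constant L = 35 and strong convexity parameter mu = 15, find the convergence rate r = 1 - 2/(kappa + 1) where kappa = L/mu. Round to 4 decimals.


Step 1: Compute the condition number.
kappa = L/mu = 35/15 = 2.3333
Step 2: Compute the convergence rate.
r = 1 - 2/(kappa + 1) = 1 - 2*mu/(L + mu) = (L - mu)/(L + mu) = 20/50 = 0.4


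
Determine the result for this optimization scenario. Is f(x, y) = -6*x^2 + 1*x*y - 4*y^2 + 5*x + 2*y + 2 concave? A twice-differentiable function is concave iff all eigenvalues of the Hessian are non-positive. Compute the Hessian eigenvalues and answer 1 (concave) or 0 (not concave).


The Hessian of f(x,y) = -6*x^2 + 1*x*y - 4*y^2 + 5*x + 2*y + 2 is:
H = [[-12, 1], [1, -8]]
Trace = -12 - 8 = -20
Determinant = -12*-8 - (1)^2 = 95
Discriminant = (-20)^2 - 4*95 = 20.0
Eigenvalues: lambda_1 = -12.2361, lambda_2 = -7.7639
The function is concave.

1


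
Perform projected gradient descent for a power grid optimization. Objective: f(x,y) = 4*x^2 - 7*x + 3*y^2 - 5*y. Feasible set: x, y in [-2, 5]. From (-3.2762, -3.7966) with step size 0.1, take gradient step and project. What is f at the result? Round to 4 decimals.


Step 1: Compute gradient at (-3.2762, -3.7966).
grad_x = 2*4*-3.2762 - 7 = -33.2096
grad_y = 2*3*-3.7966 - 5 = -27.7796
Step 2: Gradient step.
x_raw = -3.2762 - 0.1*-33.2096 = 0.0448
y_raw = -3.7966 - 0.1*-27.7796 = -1.0186
Step 3: Project onto [-2, 5].
x_proj = clip(0.0448) = 0.0448
y_proj = clip(-1.0186) = -1.0186
Step 4: Evaluate f.
f(0.0448, -1.0186) = 7.9008


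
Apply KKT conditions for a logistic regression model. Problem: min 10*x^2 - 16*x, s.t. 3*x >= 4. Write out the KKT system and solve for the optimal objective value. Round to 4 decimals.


Step 1: Try lambda = 0 (constraint inactive).
x_unc = 16/(2*10) = 0.8
Check: 3*0.8 = 2.4 < 4 -- violated!
Step 2: Constraint must be active: 3*x = 4
x* = 4/3 = 1.3333 (rounded; the exact value 4/3 is used below)
lambda = (2*10*(4/3) - 16)/3 = 3.5556
Step 3: Compute optimal value.
f(x*) = 10*(4/3)^2 - 16*(4/3) = -3.5556


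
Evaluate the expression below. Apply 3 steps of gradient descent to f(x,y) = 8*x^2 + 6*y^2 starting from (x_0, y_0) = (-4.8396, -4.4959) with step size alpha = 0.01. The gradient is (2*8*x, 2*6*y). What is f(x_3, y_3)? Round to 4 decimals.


Gradient descent on f(x,y) = 8*x^2 + 6*y^2.
Starting point: (-4.8396, -4.4959), alpha = 0.01
Step 1: grad_x = 2*8*-4.8396 = -77.4336, grad_y = 2*6*-4.4959 = -53.9508
  x_1 = -4.8396 - 0.01*-77.4336 = -4.0653
  y_1 = -4.4959 - 0.01*-53.9508 = -3.9564
Step 2: grad_x = 2*8*-4.0653 = -65.0442, grad_y = 2*6*-3.9564 = -47.4767
  x_2 = -4.0653 - 0.01*-65.0442 = -3.4148
  y_2 = -3.9564 - 0.01*-47.4767 = -3.4816
Step 3: grad_x = 2*8*-3.4148 = -54.6371, grad_y = 2*6*-3.4816 = -41.7795
  x_3 = -3.4148 - 0.01*-54.6371 = -2.8685
  y_3 = -3.4816 - 0.01*-41.7795 = -3.0638
f(-2.8685, -3.0638) = 8*(-2.8685)^2 + 6*(-3.0638)^2 = 122.1464


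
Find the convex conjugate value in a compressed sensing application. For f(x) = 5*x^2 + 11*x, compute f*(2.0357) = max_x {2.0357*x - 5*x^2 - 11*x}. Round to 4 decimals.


f*(y) = sup_x {y*x - a*x^2 - b*x} = sup_x {(y-b)*x - a*x^2}
FOC: (y - b) - 2a*x = 0 => x* = (y - b)/(2a)
x* = (2.0357 - 11)/(2*5) = -0.8964
f*(2.0357) = (y-b)^2/(4a) = (2.0357 - 11)^2/(4*5)
= 80.3587/20 = 4.0179


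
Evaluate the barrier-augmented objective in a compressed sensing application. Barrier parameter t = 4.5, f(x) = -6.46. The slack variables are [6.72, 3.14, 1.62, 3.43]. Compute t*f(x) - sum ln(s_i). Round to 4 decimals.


Step 1: Compute log-barrier.
ln values: [1.9051, 1.1442, 0.4824, 1.2326]
phi = -(1.9051 + 1.1442 + 0.4824 + 1.2326) = -4.7643
Step 2: Compute augmented objective.
t*f(x) = 4.5*-6.46 = -29.07
Total = -29.07 - 4.7643 = -33.8343


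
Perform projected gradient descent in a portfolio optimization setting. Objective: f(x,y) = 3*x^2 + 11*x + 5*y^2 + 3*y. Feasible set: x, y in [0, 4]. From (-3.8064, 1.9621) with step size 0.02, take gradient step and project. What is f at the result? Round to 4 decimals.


Step 1: Compute gradient at (-3.8064, 1.9621).
grad_x = 2*3*-3.8064 + 11 = -11.8384
grad_y = 2*5*1.9621 + 3 = 22.621
Step 2: Gradient step.
x_raw = -3.8064 - 0.02*-11.8384 = -3.5696
y_raw = 1.9621 - 0.02*22.621 = 1.5097
Step 3: Project onto [0, 4].
x_proj = clip(-3.5696) = 0.0
y_proj = clip(1.5097) = 1.5097
Step 4: Evaluate f.
f(0.0, 1.5097) = 15.9247


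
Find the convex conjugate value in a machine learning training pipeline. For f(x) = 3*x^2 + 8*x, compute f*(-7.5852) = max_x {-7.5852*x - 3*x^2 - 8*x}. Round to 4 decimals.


f*(y) = sup_x {y*x - a*x^2 - b*x} = sup_x {(y-b)*x - a*x^2}
FOC: (y - b) - 2a*x = 0 => x* = (y - b)/(2a)
x* = (-7.5852 - 8)/(2*3) = -2.5975
f*(-7.5852) = (y-b)^2/(4a) = (-7.5852 - 8)^2/(4*3)
= 242.8985/12 = 20.2415


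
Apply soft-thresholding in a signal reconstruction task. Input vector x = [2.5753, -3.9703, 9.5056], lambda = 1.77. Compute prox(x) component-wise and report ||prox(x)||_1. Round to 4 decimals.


Soft-thresholding with lambda = 1.77:
prox(2.5753) = sign(2.5753)*max(|2.5753| - 1.77, 0) = 0.8053
prox(-3.9703) = sign(-3.9703)*max(|-3.9703| - 1.77, 0) = -2.2003
prox(9.5056) = sign(9.5056)*max(|9.5056| - 1.77, 0) = 7.7356
prox(x) = [0.8053, -2.2003, 7.7356]
||prox(x)||_1 = 0.8053 + 2.2003 + 7.7356 = 10.7412


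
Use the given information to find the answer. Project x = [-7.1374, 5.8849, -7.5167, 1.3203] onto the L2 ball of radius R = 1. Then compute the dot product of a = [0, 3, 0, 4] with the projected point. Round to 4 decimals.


Step 1: Compute ||x|| (intermediates to 6 decimals).
||x|| = sqrt((-7.1374)^2 + 5.8849^2 + (-7.5167)^2 + 1.3203^2) = 11.992435
Step 2: Project.
Since ||x|| > R, scale = R/||x|| = 1/11.992435 = 0.083386, proj(x) = scale * x
proj(x) = [-0.595159, 0.490718, -0.626788, 0.110095]
Step 3: Dot product.
a^T * proj(x) = 0*(-0.595159) + 3*0.490718 + 0*(-0.626788) + 4*0.110095 = 1.9125


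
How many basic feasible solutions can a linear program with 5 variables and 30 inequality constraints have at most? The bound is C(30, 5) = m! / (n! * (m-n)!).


Each vertex corresponds to some choice of n active constraints out of m, so the number of vertices is at most C(m, n) = m! / (n!(m-n)!).
m = 30, n = 5
Numerator: 30 * 29 * 28 * 27 * 26
Denominator: 5! = 120
C(30, 5) = 142506


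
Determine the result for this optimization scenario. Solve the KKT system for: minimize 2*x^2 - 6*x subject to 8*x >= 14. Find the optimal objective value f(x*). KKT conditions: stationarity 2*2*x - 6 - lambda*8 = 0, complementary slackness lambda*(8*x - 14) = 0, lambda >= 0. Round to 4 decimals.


Step 1: Try lambda = 0 (constraint inactive).
x_unc = 6/(2*2) = 1.5
Check: 8*1.5 = 12.0 < 14 -- violated!
Step 2: Constraint must be active: 8*x = 14
x* = 14/8 = 1.75
lambda = (2*2*1.75 - 6)/8 = 0.125
Step 3: Compute optimal value.
f(x*) = 2*1.75^2 - 6*1.75 = -4.375


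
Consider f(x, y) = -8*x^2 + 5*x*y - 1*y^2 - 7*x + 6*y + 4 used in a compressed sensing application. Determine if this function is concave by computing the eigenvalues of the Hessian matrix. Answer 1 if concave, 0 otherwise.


The Hessian of f(x,y) = -8*x^2 + 5*x*y - 1*y^2 - 7*x + 6*y + 4 is:
H = [[-16, 5], [5, -2]]
Trace = -16 - 2 = -18
Determinant = -16*-2 - (5)^2 = 7
Discriminant = (-18)^2 - 4*7 = 296.0
Eigenvalues: lambda_1 = -17.6023, lambda_2 = -0.3977
The function is concave.

1


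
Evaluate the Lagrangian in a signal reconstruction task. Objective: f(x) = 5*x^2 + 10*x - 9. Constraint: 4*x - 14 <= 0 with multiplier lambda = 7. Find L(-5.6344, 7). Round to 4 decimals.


Step 1: Evaluate f(x).
f(-5.6344) = 5*(-5.6344)^2 + 10*(-5.6344) - 9 = 93.3883
Step 2: Evaluate g(x).
g(-5.6344) = 4*-5.6344 - 14 = -36.5376
Step 3: Compute Lagrangian.
L = 93.3883 + 7*-36.5376 = -162.3749


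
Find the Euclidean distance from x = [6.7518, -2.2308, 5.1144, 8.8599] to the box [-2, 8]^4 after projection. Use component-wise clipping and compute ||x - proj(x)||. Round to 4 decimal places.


Project each component onto [-2, 8].
clip(6.7518) = 6.7518, clip(-2.2308) = -2.0, clip(5.1144) = 5.1144, clip(8.8599) = 8.0
Projection = [6.7518, -2.0, 5.1144, 8.0]
Squared diffs: [0.0, 0.0533, 0.0, 0.7394]
Distance = sqrt(0.7927) = 0.8903


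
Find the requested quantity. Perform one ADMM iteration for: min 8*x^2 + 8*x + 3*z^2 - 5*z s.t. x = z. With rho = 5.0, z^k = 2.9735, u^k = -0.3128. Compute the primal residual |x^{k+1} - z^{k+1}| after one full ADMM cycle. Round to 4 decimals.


ADMM iteration with rho = 5.0, z^k = 2.9735, u^k = -0.3128
Step 1: x-update.
Minimize 8*x^2 + 8*x + (5.0/2)*(x - 2.9735 - 0.3128)^2
FOC: (2*8 + 5.0)*x = -8 + 5.0*(2.9735 + 0.3128)
x^{k+1} = 0.4015
Step 2: z-update.
Minimize 3*z^2 - 5*z + (5.0/2)*(0.4015 - z - 0.3128)^2
FOC: (2*3 + 5.0)*z = 5 + 5.0*(0.4015 - 0.3128)
z^{k+1} = 0.4949
Step 3: u-update.
u^{k+1} = -0.3128 + 0.4015 - 0.4949 = -0.4062
Step 4: Primal residual = |0.4015 - 0.4949| = 0.0934


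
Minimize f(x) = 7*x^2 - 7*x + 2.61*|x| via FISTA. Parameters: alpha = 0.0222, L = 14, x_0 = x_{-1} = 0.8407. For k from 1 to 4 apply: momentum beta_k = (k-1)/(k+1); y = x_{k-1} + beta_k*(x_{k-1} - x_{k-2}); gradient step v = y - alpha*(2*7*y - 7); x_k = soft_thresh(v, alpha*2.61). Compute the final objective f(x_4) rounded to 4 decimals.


FISTA on f(x) = 7*x^2 - 7*x + 2.61*|x|
L = 14, alpha = 0.0222
Iteration 1: beta = 0.0, y = 0.8407 + 0.0*(0.8407 - 0.8407) = 0.8407
  grad(y) = 4.7698, v = y - alpha*grad = 0.7348
  prox(v) = soft_thresh(0.7348, 0.0579) = 0.6769
Iteration 2: beta = 0.3333, y = 0.6769 + 0.3333*(0.6769 - 0.8407) = 0.6223
  grad(y) = 1.7116, v = y - alpha*grad = 0.5843
  prox(v) = soft_thresh(0.5843, 0.0579) = 0.5263
Iteration 3: beta = 0.5, y = 0.5263 + 0.5*(0.5263 - 0.6769) = 0.451
  grad(y) = -0.6854, v = y - alpha*grad = 0.4663
  prox(v) = soft_thresh(0.4663, 0.0579) = 0.4083
Iteration 4: beta = 0.6, y = 0.4083 + 0.6*(0.4083 - 0.5263) = 0.3375
  grad(y) = -2.2748, v = y - alpha*grad = 0.388
  prox(v) = soft_thresh(0.388, 0.0579) = 0.3301
f(x_4) = 7*0.3301^2 - 7*0.3301 + 2.61*|0.3301| = -0.6864


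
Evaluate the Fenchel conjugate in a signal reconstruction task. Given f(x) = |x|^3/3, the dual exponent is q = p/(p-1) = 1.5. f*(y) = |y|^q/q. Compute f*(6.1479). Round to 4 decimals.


The conjugate exponent q satisfies 1/p + 1/q = 1.
p = 3, so q = 3/(3 - 1) = 1.5
|y|^q = 6.1479^1.5 = 15.2437
f*(6.1479) = 15.2437 / 1.5 = 10.1625


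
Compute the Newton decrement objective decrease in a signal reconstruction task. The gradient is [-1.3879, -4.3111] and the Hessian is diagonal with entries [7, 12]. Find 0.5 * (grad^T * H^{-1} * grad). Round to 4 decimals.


Step 1: H is diagonal, so H^(-1) * g = [-0.1983, -0.3593].
Step 2: g^T H^(-1) g = sum_i g_i^2 / H_ii
  = (-1.3879)^2/7 + (-4.3111)^2/12
  = 0.2752 + 1.5488 = 1.824
Step 3: Objective decrease = 0.5 * g^T H^(-1) g = 0.912


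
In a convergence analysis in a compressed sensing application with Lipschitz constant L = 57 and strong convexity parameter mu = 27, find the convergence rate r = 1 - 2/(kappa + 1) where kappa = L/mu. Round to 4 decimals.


Step 1: Compute the condition number.
kappa = L/mu = 57/27 = 2.1111
Step 2: Compute the convergence rate.
r = 1 - 2/(kappa + 1) = 1 - 2*mu/(L + mu) = (L - mu)/(L + mu) = 30/84 = 0.3571


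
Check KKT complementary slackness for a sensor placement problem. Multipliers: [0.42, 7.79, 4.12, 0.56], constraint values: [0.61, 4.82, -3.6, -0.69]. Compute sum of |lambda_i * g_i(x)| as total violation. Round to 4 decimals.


KKT complementary slackness check:
lambda_1 * g_1 = 0.42 * 0.61 = 0.2562
lambda_2 * g_2 = 7.79 * 4.82 = 37.5478
lambda_3 * g_3 = 4.12 * -3.6 = -14.832
lambda_4 * g_4 = 0.56 * -0.69 = -0.3864
Total violation = 0.2562 + 37.5478 + 14.832 + 0.3864 = 53.0224


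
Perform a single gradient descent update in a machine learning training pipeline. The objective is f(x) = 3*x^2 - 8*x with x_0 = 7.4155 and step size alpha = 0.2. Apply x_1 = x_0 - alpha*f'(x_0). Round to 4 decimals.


We compute the gradient at x_0 and apply the update.
f'(x) = 6*x - 8
f'(7.4155) = 6*7.4155 - 8 = 36.493
x_1 = 7.4155 - 0.2*36.493 = 0.1169


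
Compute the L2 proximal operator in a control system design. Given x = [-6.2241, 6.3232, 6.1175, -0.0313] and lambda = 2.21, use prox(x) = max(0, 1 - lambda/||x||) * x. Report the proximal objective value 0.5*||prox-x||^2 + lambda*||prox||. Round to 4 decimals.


Step 1: Compute ||x||.
||x|| = 10.7772
Step 2: Compute scaling factor.
scale = max(0, 1 - 2.21/10.7772) = 0.7949
Step 3: prox(x) = [-4.9478, 5.0265, 4.863, -0.0249]
||prox(x)|| = 8.5672
Step 4: Proximal objective.
0.5*||prox-x||^2 = 2.4421
lambda*||prox|| = 18.9335
Total = 21.3755


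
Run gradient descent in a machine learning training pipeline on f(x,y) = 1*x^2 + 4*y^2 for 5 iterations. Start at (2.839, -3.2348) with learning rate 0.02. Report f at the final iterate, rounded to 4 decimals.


Gradient descent on f(x,y) = 1*x^2 + 4*y^2.
Starting point: (2.839, -3.2348), alpha = 0.02
Step 1: grad_x = 2*1*2.839 = 5.678, grad_y = 2*4*-3.2348 = -25.8784
  x_1 = 2.839 - 0.02*5.678 = 2.7254
  y_1 = -3.2348 - 0.02*-25.8784 = -2.7172
Step 2: grad_x = 2*1*2.7254 = 5.4509, grad_y = 2*4*-2.7172 = -21.7379
  x_2 = 2.7254 - 0.02*5.4509 = 2.6164
  y_2 = -2.7172 - 0.02*-21.7379 = -2.2825
Step 3: grad_x = 2*1*2.6164 = 5.2328, grad_y = 2*4*-2.2825 = -18.2598
  x_3 = 2.6164 - 0.02*5.2328 = 2.5118
  y_3 = -2.2825 - 0.02*-18.2598 = -1.9173
Step 4: grad_x = 2*1*2.5118 = 5.0235, grad_y = 2*4*-1.9173 = -15.3382
  x_4 = 2.5118 - 0.02*5.0235 = 2.4113
  y_4 = -1.9173 - 0.02*-15.3382 = -1.6105
Step 5: grad_x = 2*1*2.4113 = 4.8226, grad_y = 2*4*-1.6105 = -12.8841
  x_5 = 2.4113 - 0.02*4.8226 = 2.3148
  y_5 = -1.6105 - 0.02*-12.8841 = -1.3528
f(2.3148, -1.3528) = 1*2.3148^2 + 4*(-1.3528)^2 = 12.6791


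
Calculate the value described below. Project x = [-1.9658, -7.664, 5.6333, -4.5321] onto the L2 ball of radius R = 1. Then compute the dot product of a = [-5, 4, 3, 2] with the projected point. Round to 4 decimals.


Step 1: Compute ||x|| (intermediates to 6 decimals).
||x|| = sqrt((-1.9658)^2 + (-7.664)^2 + 5.6333^2 + (-4.5321)^2) = 10.717988
Step 2: Project.
Since ||x|| > R, scale = R/||x|| = 1/10.717988 = 0.093301, proj(x) = scale * x
proj(x) = [-0.183411, -0.715059, 0.525593, -0.422849]
Step 3: Dot product.
a^T * proj(x) = -5*(-0.183411) + 4*(-0.715059) + 3*0.525593 + 2*(-0.422849) = -1.2121


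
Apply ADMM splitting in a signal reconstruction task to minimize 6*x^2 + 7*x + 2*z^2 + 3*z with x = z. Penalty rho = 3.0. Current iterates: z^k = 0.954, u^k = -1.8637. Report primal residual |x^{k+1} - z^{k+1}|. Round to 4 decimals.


ADMM iteration with rho = 3.0, z^k = 0.954, u^k = -1.8637
Step 1: x-update.
Minimize 6*x^2 + 7*x + (3.0/2)*(x - 0.954 - 1.8637)^2
FOC: (2*6 + 3.0)*x = -7 + 3.0*(0.954 + 1.8637)
x^{k+1} = 0.0969
Step 2: z-update.
Minimize 2*z^2 + 3*z + (3.0/2)*(0.0969 - z - 1.8637)^2
FOC: (2*2 + 3.0)*z = -3 + 3.0*(0.0969 - 1.8637)
z^{k+1} = -1.1858
Step 3: u-update.
u^{k+1} = -1.8637 + 0.0969 + 1.1858 = -0.581
Step 4: Primal residual = |0.0969 + 1.1858| = 1.2827


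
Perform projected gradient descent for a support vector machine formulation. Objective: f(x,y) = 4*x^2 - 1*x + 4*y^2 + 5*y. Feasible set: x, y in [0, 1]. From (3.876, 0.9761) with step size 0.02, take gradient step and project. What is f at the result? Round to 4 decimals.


Step 1: Compute gradient at (3.876, 0.9761).
grad_x = 2*4*3.876 - 1 = 30.008
grad_y = 2*4*0.9761 + 5 = 12.8088
Step 2: Gradient step.
x_raw = 3.876 - 0.02*30.008 = 3.2758
y_raw = 0.9761 - 0.02*12.8088 = 0.7199
Step 3: Project onto [0, 1].
x_proj = clip(3.2758) = 1.0
y_proj = clip(0.7199) = 0.7199
Step 4: Evaluate f.
f(1.0, 0.7199) = 8.6728


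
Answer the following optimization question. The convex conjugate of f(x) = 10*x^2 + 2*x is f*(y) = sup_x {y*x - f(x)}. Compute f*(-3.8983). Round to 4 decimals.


f*(y) = sup_x {y*x - a*x^2 - b*x} = sup_x {(y-b)*x - a*x^2}
FOC: (y - b) - 2a*x = 0 => x* = (y - b)/(2a)
x* = (-3.8983 - 2)/(2*10) = -0.2949
f*(-3.8983) = (y-b)^2/(4a) = (-3.8983 - 2)^2/(4*10)
= 34.7899/40 = 0.8697


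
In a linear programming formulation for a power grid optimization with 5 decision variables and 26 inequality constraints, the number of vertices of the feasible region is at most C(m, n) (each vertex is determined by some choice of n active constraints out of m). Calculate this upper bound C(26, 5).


Each vertex corresponds to some choice of n active constraints out of m, so the number of vertices is at most C(m, n) = m! / (n!(m-n)!).
m = 26, n = 5
Numerator: 26 * 25 * 24 * 23 * 22
Denominator: 5! = 120
C(26, 5) = 65780


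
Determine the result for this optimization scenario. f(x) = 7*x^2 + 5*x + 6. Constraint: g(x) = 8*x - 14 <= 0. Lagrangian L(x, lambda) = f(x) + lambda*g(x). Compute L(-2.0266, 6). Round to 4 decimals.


Step 1: Evaluate f(x).
f(-2.0266) = 7*(-2.0266)^2 + 5*(-2.0266) + 6 = 24.6168
Step 2: Evaluate g(x).
g(-2.0266) = 8*-2.0266 - 14 = -30.2128
Step 3: Compute Lagrangian.
L = 24.6168 + 6*-30.2128 = -156.66


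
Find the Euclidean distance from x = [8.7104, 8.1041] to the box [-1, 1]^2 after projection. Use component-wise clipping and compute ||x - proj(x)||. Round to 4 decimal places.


Project each component onto [-1, 1].
clip(8.7104) = 1.0, clip(8.1041) = 1.0
Projection = [1.0, 1.0]
Squared diffs: [59.4503, 50.4682]
Distance = sqrt(109.9185) = 10.4842


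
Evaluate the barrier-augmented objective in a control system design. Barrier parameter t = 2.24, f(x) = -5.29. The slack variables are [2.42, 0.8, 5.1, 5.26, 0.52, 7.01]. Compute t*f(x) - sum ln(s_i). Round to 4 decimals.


Step 1: Compute log-barrier.
ln values: [0.8838, -0.2231, 1.6292, 1.6601, -0.6539, 1.9473]
phi = -(0.8838 - 0.2231 + 1.6292 + 1.6601 - 0.6539 + 1.9473) = -5.2434
Step 2: Compute augmented objective.
t*f(x) = 2.24*-5.29 = -11.8496
Total = -11.8496 - 5.2434 = -17.093


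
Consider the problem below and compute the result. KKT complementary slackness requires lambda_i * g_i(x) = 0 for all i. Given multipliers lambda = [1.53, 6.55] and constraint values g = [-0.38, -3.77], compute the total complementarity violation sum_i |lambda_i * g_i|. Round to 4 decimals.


KKT complementary slackness check:
lambda_1 * g_1 = 1.53 * -0.38 = -0.5814
lambda_2 * g_2 = 6.55 * -3.77 = -24.6935
Total violation = 0.5814 + 24.6935 = 25.2749


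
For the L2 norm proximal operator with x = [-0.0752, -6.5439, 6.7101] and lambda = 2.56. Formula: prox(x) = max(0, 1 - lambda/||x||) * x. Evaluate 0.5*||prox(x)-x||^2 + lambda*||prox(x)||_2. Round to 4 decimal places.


Step 1: Compute ||x||.
||x|| = 9.373
Step 2: Compute scaling factor.
scale = max(0, 1 - 2.56/9.373) = 0.7269
Step 3: prox(x) = [-0.0547, -4.7566, 4.8774]
||prox(x)|| = 6.813
Step 4: Proximal objective.
0.5*||prox-x||^2 = 3.2768
lambda*||prox|| = 17.4413
Total = 20.7182


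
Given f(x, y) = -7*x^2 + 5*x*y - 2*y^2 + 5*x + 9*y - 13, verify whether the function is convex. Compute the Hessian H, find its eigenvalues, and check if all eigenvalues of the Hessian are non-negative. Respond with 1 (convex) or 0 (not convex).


The Hessian of f(x,y) = -7*x^2 + 5*x*y - 2*y^2 + 5*x + 9*y - 13 is:
H = [[-14, 5], [5, -4]]
Trace = -14 - 4 = -18
Determinant = -14*-4 - (5)^2 = 31
Discriminant = (-18)^2 - 4*31 = 200.0
Eigenvalues: lambda_1 = -16.0711, lambda_2 = -1.9289
The function is not convex.

0
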